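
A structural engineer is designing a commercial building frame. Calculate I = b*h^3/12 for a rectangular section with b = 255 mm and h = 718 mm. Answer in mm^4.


I = b * h^3 / 12
= 255 * 718^3 / 12
= 255 * 370146232 / 12
= 7865607430.0 mm^4

7865607430.0 mm^4


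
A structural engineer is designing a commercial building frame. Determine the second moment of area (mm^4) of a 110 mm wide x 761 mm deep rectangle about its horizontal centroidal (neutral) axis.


I = b * h^3 / 12
= 110 * 761^3 / 12
= 110 * 440711081 / 12
= 4039851575.83 mm^4

4039851575.83 mm^4


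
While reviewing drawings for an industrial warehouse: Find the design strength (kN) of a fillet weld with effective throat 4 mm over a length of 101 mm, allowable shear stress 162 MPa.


Strength = throat * length * allowable stress
= 4 * 101 * 162 N
= 65448 N
= 65.45 kN

65.45 kN


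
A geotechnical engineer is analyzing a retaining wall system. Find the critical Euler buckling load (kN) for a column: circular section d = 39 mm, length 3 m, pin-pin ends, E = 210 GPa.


I = pi * d^4 / 64 = 113560.77 mm^4
L = 3000.0 mm
P_cr = pi^2 * E * I / L^2
= 9.8696 * 210000.0 * 113560.77 / 3000.0^2
= 26152.0 N = 26.152 kN

26.152 kN


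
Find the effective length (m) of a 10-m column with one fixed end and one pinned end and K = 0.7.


L_eff = K * L
= 0.7 * 10
= 7.0 m

7.0 m


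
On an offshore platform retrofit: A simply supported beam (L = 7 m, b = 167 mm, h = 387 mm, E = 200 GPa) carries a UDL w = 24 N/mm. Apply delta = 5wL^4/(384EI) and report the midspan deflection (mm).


I = 167 * 387^3 / 12 = 806618391.75 mm^4
L = 7000.0 mm, w = 24 N/mm, E = 200000.0 MPa
delta = 5 * w * L^4 / (384 * E * I)
= 5 * 24 * 7000.0^4 / (384 * 200000.0 * 806618391.75)
= 4.651 mm

4.651 mm


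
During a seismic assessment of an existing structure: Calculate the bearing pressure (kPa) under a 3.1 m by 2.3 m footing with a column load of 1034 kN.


A = 3.1 * 2.3 = 7.13 m^2
q = P / A = 1034 / 7.13
= 145.021 kPa

145.021 kPa


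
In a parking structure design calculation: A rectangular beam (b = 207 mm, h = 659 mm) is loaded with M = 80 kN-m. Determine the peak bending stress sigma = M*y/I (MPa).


I = b * h^3 / 12 = 207 * 659^3 / 12 = 4936797837.75 mm^4
y = h / 2 = 659 / 2 = 329.5 mm
M = 80 kN-m = 80000000.0 N-mm
sigma = M * y / I = 80000000.0 * 329.5 / 4936797837.75
= 5.34 MPa

5.34 MPa


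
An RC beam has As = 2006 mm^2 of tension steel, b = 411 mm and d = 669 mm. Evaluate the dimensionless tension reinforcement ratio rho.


rho = As / (b * d)
= 2006 / (411 * 669)
= 2006 / 274959
= 0.007296 (dimensionless)

0.007296 (dimensionless)


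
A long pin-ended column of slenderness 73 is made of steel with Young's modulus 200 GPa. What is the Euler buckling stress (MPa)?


sigma_cr = pi^2 * E / lambda^2
= 9.8696 * 200000.0 / 73^2
= 9.8696 * 200000.0 / 5329
= 370.4111 MPa

370.4111 MPa


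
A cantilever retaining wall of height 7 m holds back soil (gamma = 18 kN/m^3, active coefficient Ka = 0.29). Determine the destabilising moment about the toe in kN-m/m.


Pa = 0.5 * Ka * gamma * H^2
= 0.5 * 0.29 * 18 * 7^2
= 127.89 kN/m
Arm = H / 3 = 7 / 3 = 2.3333 m
Mo = Pa * arm = Pa * H / 3 = 127.89 * 7 / 3 = 298.41 kN-m/m

298.41 kN-m/m


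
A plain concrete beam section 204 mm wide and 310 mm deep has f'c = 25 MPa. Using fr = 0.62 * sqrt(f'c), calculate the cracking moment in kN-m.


fr = 0.62 * sqrt(25) = 0.62 * 5.0 = 3.1 MPa
I = 204 * 310^3 / 12 = 506447000.0 mm^4
y_t = 155.0 mm
M_cr = fr * I / y_t = 3.1 * 506447000.0 / 155.0 N-mm
= 10.1289 kN-m

10.1289 kN-m


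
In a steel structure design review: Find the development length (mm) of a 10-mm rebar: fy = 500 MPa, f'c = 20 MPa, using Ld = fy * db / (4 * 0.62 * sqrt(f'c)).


Ld = (fy * db) / (4 * 0.62 * sqrt(f'c))
= (500 * 10) / (4 * 0.62 * sqrt(20))
= 5000 / 11.0909
= 450.82 mm

450.82 mm


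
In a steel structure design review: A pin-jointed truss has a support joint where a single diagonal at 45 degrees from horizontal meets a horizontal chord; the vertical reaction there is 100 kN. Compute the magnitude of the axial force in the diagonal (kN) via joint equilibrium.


At the joint, only the diagonal has a vertical component, so vertical equilibrium gives:
F * sin(45) = 100
F = 100 / sin(45)
= 100 / 0.707107
= 141.42 kN

141.42 kN


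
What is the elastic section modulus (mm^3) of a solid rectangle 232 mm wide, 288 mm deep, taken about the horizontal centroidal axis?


S = b * h^2 / 6
= 232 * 288^2 / 6
= 232 * 82944 / 6
= 3207168.0 mm^3

3207168.0 mm^3


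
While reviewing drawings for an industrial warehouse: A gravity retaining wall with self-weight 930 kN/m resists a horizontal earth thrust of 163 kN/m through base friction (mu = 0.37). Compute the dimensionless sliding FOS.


Resisting force = mu * W = 0.37 * 930 = 344.1 kN/m
FOS = Resisting / Driving = 344.1 / 163
= 2.111 (dimensionless)

2.111 (dimensionless)


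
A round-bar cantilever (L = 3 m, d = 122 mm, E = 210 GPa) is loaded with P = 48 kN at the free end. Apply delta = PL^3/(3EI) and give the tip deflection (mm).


I = pi * d^4 / 64 = pi * 122^4 / 64 = 10874498.09 mm^4
L = 3000.0 mm, P = 48000.0 N, E = 210000.0 MPa
delta = P * L^3 / (3 * E * I)
= 48000.0 * 3000.0^3 / (3 * 210000.0 * 10874498.09)
= 189.1713 mm

189.1713 mm


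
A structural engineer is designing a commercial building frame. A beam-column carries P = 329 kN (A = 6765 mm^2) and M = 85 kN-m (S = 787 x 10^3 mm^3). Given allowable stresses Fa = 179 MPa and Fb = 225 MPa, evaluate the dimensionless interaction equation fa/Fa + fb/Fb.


f_a = P / A = 329000.0 / 6765 = 48.6327 MPa
f_b = M / S = 85000000.0 / 787000.0 = 108.0051 MPa
Ratio = f_a / Fa + f_b / Fb
= 48.6327 / 179 + 108.0051 / 225
= 0.7517 (dimensionless)

0.7517 (dimensionless)


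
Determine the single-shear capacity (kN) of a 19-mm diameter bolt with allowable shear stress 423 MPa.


A = pi * d^2 / 4 = pi * 19^2 / 4 = 283.5287 mm^2
V = f_v * A / 1000 = 423 * 283.5287 / 1000
= 119.9327 kN

119.9327 kN


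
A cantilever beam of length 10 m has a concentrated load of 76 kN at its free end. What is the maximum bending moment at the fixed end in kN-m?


For a cantilever with a point load at the free end:
M_max = P * L = 76 * 10 = 760 kN-m

760 kN-m


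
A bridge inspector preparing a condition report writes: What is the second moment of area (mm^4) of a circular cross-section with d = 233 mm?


r = d / 2 = 233 / 2 = 116.5 mm
I = pi * r^4 / 4 = pi * 116.5^4 / 4
= 144675030.57 mm^4

144675030.57 mm^4


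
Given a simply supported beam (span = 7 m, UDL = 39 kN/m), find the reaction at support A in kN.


Total load = w * L = 39 * 7 = 273 kN
By symmetry, each reaction R = total / 2 = 273 / 2 = 136.5 kN

136.5 kN


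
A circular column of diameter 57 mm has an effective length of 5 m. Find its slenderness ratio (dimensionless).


Radius of gyration r = d / 4 = 57 / 4 = 14.25 mm
L_eff = 5000.0 mm
Slenderness ratio = L / r = 5000.0 / 14.25 = 350.88 (dimensionless)

350.88 (dimensionless)


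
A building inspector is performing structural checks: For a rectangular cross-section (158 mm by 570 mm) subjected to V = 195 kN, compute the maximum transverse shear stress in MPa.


A = b * h = 158 * 570 = 90060 mm^2
V = 195 kN = 195000.0 N
tau_max = 1.5 * V / A = 1.5 * 195000.0 / 90060
= 3.2478 MPa

3.2478 MPa


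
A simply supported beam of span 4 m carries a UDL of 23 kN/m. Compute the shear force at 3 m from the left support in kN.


R_A = w * L / 2 = 23 * 4 / 2 = 46.0 kN
V(x) = R_A - w * x = 46.0 - 23 * 3
= -23.0 kN

-23.0 kN


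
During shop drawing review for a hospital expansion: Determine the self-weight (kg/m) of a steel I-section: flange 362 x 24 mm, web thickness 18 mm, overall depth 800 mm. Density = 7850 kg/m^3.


A_flanges = 2 * 362 * 24 = 17376 mm^2
A_web = (800 - 2 * 24) * 18 = 13536 mm^2
A_total = 17376 + 13536 = 30912 mm^2 = 0.030912 m^2
Weight = rho * A = 7850 * 0.030912 = 242.6592 kg/m

242.6592 kg/m


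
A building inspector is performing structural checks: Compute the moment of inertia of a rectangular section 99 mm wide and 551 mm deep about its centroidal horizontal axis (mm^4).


I = b * h^3 / 12
= 99 * 551^3 / 12
= 99 * 167284151 / 12
= 1380094245.75 mm^4

1380094245.75 mm^4


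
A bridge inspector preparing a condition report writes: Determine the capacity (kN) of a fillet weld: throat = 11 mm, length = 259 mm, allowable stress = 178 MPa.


Strength = throat * length * allowable stress
= 11 * 259 * 178 N
= 507122 N
= 507.12 kN

507.12 kN


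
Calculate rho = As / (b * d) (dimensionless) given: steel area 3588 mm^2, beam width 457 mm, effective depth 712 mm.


rho = As / (b * d)
= 3588 / (457 * 712)
= 3588 / 325384
= 0.011027 (dimensionless)

0.011027 (dimensionless)


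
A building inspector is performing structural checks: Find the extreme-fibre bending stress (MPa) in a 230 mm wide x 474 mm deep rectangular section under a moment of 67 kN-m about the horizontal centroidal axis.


I = b * h^3 / 12 = 230 * 474^3 / 12 = 2041181460.0 mm^4
y = h / 2 = 474 / 2 = 237.0 mm
M = 67 kN-m = 67000000.0 N-mm
sigma = M * y / I = 67000000.0 * 237.0 / 2041181460.0
= 7.78 MPa

7.78 MPa


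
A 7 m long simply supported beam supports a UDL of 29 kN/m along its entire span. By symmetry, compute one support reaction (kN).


Total load = w * L = 29 * 7 = 203 kN
By symmetry, each reaction R = total / 2 = 203 / 2 = 101.5 kN

101.5 kN


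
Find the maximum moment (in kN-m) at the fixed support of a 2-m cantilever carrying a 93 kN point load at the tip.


For a cantilever with a point load at the free end:
M_max = P * L = 93 * 2 = 186 kN-m

186 kN-m


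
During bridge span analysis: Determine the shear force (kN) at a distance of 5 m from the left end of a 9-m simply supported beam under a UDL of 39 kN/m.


R_A = w * L / 2 = 39 * 9 / 2 = 175.5 kN
V(x) = R_A - w * x = 175.5 - 39 * 5
= -19.5 kN

-19.5 kN


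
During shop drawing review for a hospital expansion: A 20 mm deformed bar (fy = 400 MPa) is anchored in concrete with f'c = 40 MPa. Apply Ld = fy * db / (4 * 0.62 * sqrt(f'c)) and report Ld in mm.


Ld = (fy * db) / (4 * 0.62 * sqrt(f'c))
= (400 * 20) / (4 * 0.62 * sqrt(40))
= 8000 / 15.6849
= 510.04 mm

510.04 mm


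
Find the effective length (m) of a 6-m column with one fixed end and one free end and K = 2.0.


L_eff = K * L
= 2.0 * 6
= 12.0 m

12.0 m


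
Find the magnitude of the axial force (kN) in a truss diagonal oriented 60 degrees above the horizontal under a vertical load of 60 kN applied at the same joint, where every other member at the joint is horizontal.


At the joint, only the diagonal has a vertical component, so vertical equilibrium gives:
F * sin(60) = 60
F = 60 / sin(60)
= 60 / 0.866025
= 69.28 kN

69.28 kN


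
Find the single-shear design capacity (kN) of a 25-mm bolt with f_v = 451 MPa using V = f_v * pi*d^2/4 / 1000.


A = pi * d^2 / 4 = pi * 25^2 / 4 = 490.8739 mm^2
V = f_v * A / 1000 = 451 * 490.8739 / 1000
= 221.3841 kN

221.3841 kN


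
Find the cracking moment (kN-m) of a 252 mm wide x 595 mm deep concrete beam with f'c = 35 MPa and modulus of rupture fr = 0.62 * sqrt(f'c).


fr = 0.62 * sqrt(35) = 0.62 * 5.9161 = 3.668 MPa
I = 252 * 595^3 / 12 = 4423542375.0 mm^4
y_t = 297.5 mm
M_cr = fr * I / y_t = 3.668 * 4423542375.0 / 297.5 N-mm
= 54.5392 kN-m

54.5392 kN-m


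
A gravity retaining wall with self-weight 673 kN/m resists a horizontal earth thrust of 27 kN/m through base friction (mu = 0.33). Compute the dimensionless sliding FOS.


Resisting force = mu * W = 0.33 * 673 = 222.09 kN/m
FOS = Resisting / Driving = 222.09 / 27
= 8.2256 (dimensionless)

8.2256 (dimensionless)


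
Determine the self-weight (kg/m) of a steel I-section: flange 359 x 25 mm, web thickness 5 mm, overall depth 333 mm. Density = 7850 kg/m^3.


A_flanges = 2 * 359 * 25 = 17950 mm^2
A_web = (333 - 2 * 25) * 5 = 1415 mm^2
A_total = 17950 + 1415 = 19365 mm^2 = 0.019365 m^2
Weight = rho * A = 7850 * 0.019365 = 152.0153 kg/m

152.0153 kg/m


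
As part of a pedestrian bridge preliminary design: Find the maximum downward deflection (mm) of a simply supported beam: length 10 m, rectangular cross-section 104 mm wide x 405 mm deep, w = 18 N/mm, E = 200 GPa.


I = 104 * 405^3 / 12 = 575727750.0 mm^4
L = 10000.0 mm, w = 18 N/mm, E = 200000.0 MPa
delta = 5 * w * L^4 / (384 * E * I)
= 5 * 18 * 10000.0^4 / (384 * 200000.0 * 575727750.0)
= 20.3547 mm

20.3547 mm


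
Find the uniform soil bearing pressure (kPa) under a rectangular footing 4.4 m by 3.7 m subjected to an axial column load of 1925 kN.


A = 4.4 * 3.7 = 16.28 m^2
q = P / A = 1925 / 16.28
= 118.2432 kPa

118.2432 kPa


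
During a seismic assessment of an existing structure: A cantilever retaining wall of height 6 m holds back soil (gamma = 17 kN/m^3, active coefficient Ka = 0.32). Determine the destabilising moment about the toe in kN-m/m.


Pa = 0.5 * Ka * gamma * H^2
= 0.5 * 0.32 * 17 * 6^2
= 97.92 kN/m
Arm = H / 3 = 6 / 3 = 2.0 m
Mo = Pa * arm = Pa * H / 3 = 97.92 * 6 / 3 = 195.84 kN-m/m

195.84 kN-m/m


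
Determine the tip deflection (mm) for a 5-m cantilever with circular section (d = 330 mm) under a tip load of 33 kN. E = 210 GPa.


I = pi * d^4 / 64 = pi * 330^4 / 64 = 582137609.58 mm^4
L = 5000.0 mm, P = 33000.0 N, E = 210000.0 MPa
delta = P * L^3 / (3 * E * I)
= 33000.0 * 5000.0^3 / (3 * 210000.0 * 582137609.58)
= 11.2475 mm

11.2475 mm


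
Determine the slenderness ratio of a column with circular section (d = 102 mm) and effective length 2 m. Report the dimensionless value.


Radius of gyration r = d / 4 = 102 / 4 = 25.5 mm
L_eff = 2000.0 mm
Slenderness ratio = L / r = 2000.0 / 25.5 = 78.43 (dimensionless)

78.43 (dimensionless)


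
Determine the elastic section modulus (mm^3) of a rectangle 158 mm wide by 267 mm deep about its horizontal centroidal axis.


S = b * h^2 / 6
= 158 * 267^2 / 6
= 158 * 71289 / 6
= 1877277.0 mm^3

1877277.0 mm^3


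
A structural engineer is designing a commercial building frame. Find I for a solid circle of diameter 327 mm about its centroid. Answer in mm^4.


r = d / 2 = 327 / 2 = 163.5 mm
I = pi * r^4 / 4 = pi * 163.5^4 / 4
= 561255887.01 mm^4

561255887.01 mm^4


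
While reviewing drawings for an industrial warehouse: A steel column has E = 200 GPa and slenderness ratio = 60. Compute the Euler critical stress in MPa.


sigma_cr = pi^2 * E / lambda^2
= 9.8696 * 200000.0 / 60^2
= 9.8696 * 200000.0 / 3600
= 548.3114 MPa

548.3114 MPa


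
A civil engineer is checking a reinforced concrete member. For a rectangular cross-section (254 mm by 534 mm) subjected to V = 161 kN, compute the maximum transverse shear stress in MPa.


A = b * h = 254 * 534 = 135636 mm^2
V = 161 kN = 161000.0 N
tau_max = 1.5 * V / A = 1.5 * 161000.0 / 135636
= 1.7805 MPa

1.7805 MPa


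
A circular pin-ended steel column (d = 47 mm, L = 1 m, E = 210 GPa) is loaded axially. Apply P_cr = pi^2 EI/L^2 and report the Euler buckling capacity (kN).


I = pi * d^4 / 64 = 239530.78 mm^4
L = 1000.0 mm
P_cr = pi^2 * E * I / L^2
= 9.8696 * 210000.0 * 239530.78 / 1000.0^2
= 496455.55 N = 496.4556 kN

496.4556 kN


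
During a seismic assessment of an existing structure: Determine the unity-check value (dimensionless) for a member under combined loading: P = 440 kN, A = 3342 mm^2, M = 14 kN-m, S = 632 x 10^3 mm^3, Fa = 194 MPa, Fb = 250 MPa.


f_a = P / A = 440000.0 / 3342 = 131.6577 MPa
f_b = M / S = 14000000.0 / 632000.0 = 22.1519 MPa
Ratio = f_a / Fa + f_b / Fb
= 131.6577 / 194 + 22.1519 / 250
= 0.7673 (dimensionless)

0.7673 (dimensionless)


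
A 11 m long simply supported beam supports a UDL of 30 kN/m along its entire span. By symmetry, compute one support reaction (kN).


Total load = w * L = 30 * 11 = 330 kN
By symmetry, each reaction R = total / 2 = 330 / 2 = 165.0 kN

165.0 kN


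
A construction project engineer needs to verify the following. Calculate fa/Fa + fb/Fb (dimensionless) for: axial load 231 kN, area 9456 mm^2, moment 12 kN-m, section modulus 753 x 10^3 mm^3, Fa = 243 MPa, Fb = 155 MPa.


f_a = P / A = 231000.0 / 9456 = 24.4289 MPa
f_b = M / S = 12000000.0 / 753000.0 = 15.9363 MPa
Ratio = f_a / Fa + f_b / Fb
= 24.4289 / 243 + 15.9363 / 155
= 0.2033 (dimensionless)

0.2033 (dimensionless)


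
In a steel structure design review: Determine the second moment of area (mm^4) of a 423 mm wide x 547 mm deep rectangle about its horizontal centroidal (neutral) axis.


I = b * h^3 / 12
= 423 * 547^3 / 12
= 423 * 163667323 / 12
= 5769273135.75 mm^4

5769273135.75 mm^4


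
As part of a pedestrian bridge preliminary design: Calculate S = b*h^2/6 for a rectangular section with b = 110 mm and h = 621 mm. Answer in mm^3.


S = b * h^2 / 6
= 110 * 621^2 / 6
= 110 * 385641 / 6
= 7070085.0 mm^3

7070085.0 mm^3


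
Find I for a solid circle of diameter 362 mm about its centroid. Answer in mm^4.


r = d / 2 = 362 / 2 = 181.0 mm
I = pi * r^4 / 4 = pi * 181.0^4 / 4
= 842954592.04 mm^4

842954592.04 mm^4


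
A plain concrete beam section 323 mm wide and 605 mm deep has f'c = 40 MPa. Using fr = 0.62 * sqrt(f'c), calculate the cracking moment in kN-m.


fr = 0.62 * sqrt(40) = 0.62 * 6.3246 = 3.9212 MPa
I = 323 * 605^3 / 12 = 5960564614.58 mm^4
y_t = 302.5 mm
M_cr = fr * I / y_t = 3.9212 * 5960564614.58 / 302.5 N-mm
= 77.2652 kN-m

77.2652 kN-m


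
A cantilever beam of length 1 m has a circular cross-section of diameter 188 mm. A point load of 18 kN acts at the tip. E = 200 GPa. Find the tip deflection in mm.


I = pi * d^4 / 64 = pi * 188^4 / 64 = 61319879.93 mm^4
L = 1000.0 mm, P = 18000.0 N, E = 200000.0 MPa
delta = P * L^3 / (3 * E * I)
= 18000.0 * 1000.0^3 / (3 * 200000.0 * 61319879.93)
= 0.4892 mm

0.4892 mm


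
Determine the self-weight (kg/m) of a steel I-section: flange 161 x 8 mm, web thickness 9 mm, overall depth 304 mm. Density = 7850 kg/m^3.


A_flanges = 2 * 161 * 8 = 2576 mm^2
A_web = (304 - 2 * 8) * 9 = 2592 mm^2
A_total = 2576 + 2592 = 5168 mm^2 = 0.005168 m^2
Weight = rho * A = 7850 * 0.005168 = 40.5688 kg/m

40.5688 kg/m


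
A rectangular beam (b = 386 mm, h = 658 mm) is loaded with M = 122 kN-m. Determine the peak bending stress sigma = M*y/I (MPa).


I = b * h^3 / 12 = 386 * 658^3 / 12 = 9163971702.67 mm^4
y = h / 2 = 658 / 2 = 329.0 mm
M = 122 kN-m = 122000000.0 N-mm
sigma = M * y / I = 122000000.0 * 329.0 / 9163971702.67
= 4.38 MPa

4.38 MPa


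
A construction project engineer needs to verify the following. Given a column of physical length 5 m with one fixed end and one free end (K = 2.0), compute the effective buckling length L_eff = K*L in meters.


L_eff = K * L
= 2.0 * 5
= 10.0 m

10.0 m


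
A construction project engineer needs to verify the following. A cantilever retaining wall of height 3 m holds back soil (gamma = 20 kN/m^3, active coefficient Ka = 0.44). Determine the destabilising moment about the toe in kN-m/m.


Pa = 0.5 * Ka * gamma * H^2
= 0.5 * 0.44 * 20 * 3^2
= 39.6 kN/m
Arm = H / 3 = 3 / 3 = 1.0 m
Mo = Pa * arm = Pa * H / 3 = 39.6 * 3 / 3 = 39.6 kN-m/m

39.6 kN-m/m


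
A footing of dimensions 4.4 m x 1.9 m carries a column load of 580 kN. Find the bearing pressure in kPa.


A = 4.4 * 1.9 = 8.36 m^2
q = P / A = 580 / 8.36
= 69.378 kPa

69.378 kPa


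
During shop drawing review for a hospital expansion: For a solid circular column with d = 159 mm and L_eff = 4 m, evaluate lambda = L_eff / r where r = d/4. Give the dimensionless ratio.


Radius of gyration r = d / 4 = 159 / 4 = 39.75 mm
L_eff = 4000.0 mm
Slenderness ratio = L / r = 4000.0 / 39.75 = 100.63 (dimensionless)

100.63 (dimensionless)


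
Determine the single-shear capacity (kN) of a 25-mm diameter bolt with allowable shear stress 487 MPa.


A = pi * d^2 / 4 = pi * 25^2 / 4 = 490.8739 mm^2
V = f_v * A / 1000 = 487 * 490.8739 / 1000
= 239.0556 kN

239.0556 kN


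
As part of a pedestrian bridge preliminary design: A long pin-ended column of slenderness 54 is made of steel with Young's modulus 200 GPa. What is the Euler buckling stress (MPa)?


sigma_cr = pi^2 * E / lambda^2
= 9.8696 * 200000.0 / 54^2
= 9.8696 * 200000.0 / 2916
= 676.9276 MPa

676.9276 MPa


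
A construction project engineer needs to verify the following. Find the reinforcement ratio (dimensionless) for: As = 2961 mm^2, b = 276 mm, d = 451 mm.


rho = As / (b * d)
= 2961 / (276 * 451)
= 2961 / 124476
= 0.023788 (dimensionless)

0.023788 (dimensionless)


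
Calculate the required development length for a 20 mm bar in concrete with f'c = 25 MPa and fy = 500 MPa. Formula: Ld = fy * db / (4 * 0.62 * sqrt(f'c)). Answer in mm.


Ld = (fy * db) / (4 * 0.62 * sqrt(f'c))
= (500 * 20) / (4 * 0.62 * sqrt(25))
= 10000 / 12.4
= 806.45 mm

806.45 mm


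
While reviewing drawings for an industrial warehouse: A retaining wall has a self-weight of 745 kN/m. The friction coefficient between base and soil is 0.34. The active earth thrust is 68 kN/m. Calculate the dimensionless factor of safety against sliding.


Resisting force = mu * W = 0.34 * 745 = 253.3 kN/m
FOS = Resisting / Driving = 253.3 / 68
= 3.725 (dimensionless)

3.725 (dimensionless)


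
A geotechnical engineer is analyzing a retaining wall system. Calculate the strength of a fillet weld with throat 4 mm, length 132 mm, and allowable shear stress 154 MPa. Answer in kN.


Strength = throat * length * allowable stress
= 4 * 132 * 154 N
= 81312 N
= 81.31 kN

81.31 kN


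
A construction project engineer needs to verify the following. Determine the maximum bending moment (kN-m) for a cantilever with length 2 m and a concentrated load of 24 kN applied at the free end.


For a cantilever with a point load at the free end:
M_max = P * L = 24 * 2 = 48 kN-m

48 kN-m


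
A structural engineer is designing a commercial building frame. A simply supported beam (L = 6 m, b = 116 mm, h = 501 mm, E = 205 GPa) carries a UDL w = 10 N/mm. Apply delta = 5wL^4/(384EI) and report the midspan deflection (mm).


I = 116 * 501^3 / 12 = 1215597843.0 mm^4
L = 6000.0 mm, w = 10 N/mm, E = 205000.0 MPa
delta = 5 * w * L^4 / (384 * E * I)
= 5 * 10 * 6000.0^4 / (384 * 205000.0 * 1215597843.0)
= 0.6772 mm

0.6772 mm


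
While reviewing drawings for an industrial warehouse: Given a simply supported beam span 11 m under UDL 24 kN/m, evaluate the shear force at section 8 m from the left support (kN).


R_A = w * L / 2 = 24 * 11 / 2 = 132.0 kN
V(x) = R_A - w * x = 132.0 - 24 * 8
= -60.0 kN

-60.0 kN


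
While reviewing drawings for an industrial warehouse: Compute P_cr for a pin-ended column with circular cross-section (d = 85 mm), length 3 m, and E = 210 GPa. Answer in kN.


I = pi * d^4 / 64 = 2562392.19 mm^4
L = 3000.0 mm
P_cr = pi^2 * E * I / L^2
= 9.8696 * 210000.0 * 2562392.19 / 3000.0^2
= 590095.27 N = 590.0953 kN

590.0953 kN


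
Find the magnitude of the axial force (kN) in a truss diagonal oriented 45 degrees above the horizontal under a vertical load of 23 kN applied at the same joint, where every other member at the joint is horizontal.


At the joint, only the diagonal has a vertical component, so vertical equilibrium gives:
F * sin(45) = 23
F = 23 / sin(45)
= 23 / 0.707107
= 32.53 kN

32.53 kN


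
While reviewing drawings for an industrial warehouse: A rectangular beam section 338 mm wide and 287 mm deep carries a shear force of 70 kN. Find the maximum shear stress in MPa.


A = b * h = 338 * 287 = 97006 mm^2
V = 70 kN = 70000.0 N
tau_max = 1.5 * V / A = 1.5 * 70000.0 / 97006
= 1.0824 MPa

1.0824 MPa


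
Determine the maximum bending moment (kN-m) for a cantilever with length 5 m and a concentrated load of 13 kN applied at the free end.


For a cantilever with a point load at the free end:
M_max = P * L = 13 * 5 = 65 kN-m

65 kN-m


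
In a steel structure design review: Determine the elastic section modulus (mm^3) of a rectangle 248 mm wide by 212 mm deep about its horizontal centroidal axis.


S = b * h^2 / 6
= 248 * 212^2 / 6
= 248 * 44944 / 6
= 1857685.33 mm^3

1857685.33 mm^3


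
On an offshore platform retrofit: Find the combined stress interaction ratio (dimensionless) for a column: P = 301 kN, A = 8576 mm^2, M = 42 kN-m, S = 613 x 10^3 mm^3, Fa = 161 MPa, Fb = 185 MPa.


f_a = P / A = 301000.0 / 8576 = 35.0979 MPa
f_b = M / S = 42000000.0 / 613000.0 = 68.5155 MPa
Ratio = f_a / Fa + f_b / Fb
= 35.0979 / 161 + 68.5155 / 185
= 0.5884 (dimensionless)

0.5884 (dimensionless)


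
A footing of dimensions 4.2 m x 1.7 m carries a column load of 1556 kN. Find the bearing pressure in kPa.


A = 4.2 * 1.7 = 7.14 m^2
q = P / A = 1556 / 7.14
= 217.9272 kPa

217.9272 kPa


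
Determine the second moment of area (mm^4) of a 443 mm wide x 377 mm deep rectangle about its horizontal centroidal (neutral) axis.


I = b * h^3 / 12
= 443 * 377^3 / 12
= 443 * 53582633 / 12
= 1978092201.58 mm^4

1978092201.58 mm^4


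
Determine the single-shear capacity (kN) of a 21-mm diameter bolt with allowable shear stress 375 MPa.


A = pi * d^2 / 4 = pi * 21^2 / 4 = 346.3606 mm^2
V = f_v * A / 1000 = 375 * 346.3606 / 1000
= 129.8852 kN

129.8852 kN


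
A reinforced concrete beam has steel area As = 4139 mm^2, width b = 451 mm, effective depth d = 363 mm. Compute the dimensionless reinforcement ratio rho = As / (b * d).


rho = As / (b * d)
= 4139 / (451 * 363)
= 4139 / 163713
= 0.025282 (dimensionless)

0.025282 (dimensionless)


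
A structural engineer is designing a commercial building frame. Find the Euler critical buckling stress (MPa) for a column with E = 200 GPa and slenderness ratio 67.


sigma_cr = pi^2 * E / lambda^2
= 9.8696 * 200000.0 / 67^2
= 9.8696 * 200000.0 / 4489
= 439.724 MPa

439.724 MPa


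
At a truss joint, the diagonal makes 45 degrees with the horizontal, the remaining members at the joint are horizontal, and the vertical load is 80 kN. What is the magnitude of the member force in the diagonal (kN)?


At the joint, only the diagonal has a vertical component, so vertical equilibrium gives:
F * sin(45) = 80
F = 80 / sin(45)
= 80 / 0.707107
= 113.14 kN

113.14 kN


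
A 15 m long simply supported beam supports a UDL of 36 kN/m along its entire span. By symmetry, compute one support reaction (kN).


Total load = w * L = 36 * 15 = 540 kN
By symmetry, each reaction R = total / 2 = 540 / 2 = 270.0 kN

270.0 kN


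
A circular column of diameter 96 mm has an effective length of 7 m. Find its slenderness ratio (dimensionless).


Radius of gyration r = d / 4 = 96 / 4 = 24.0 mm
L_eff = 7000.0 mm
Slenderness ratio = L / r = 7000.0 / 24.0 = 291.67 (dimensionless)

291.67 (dimensionless)


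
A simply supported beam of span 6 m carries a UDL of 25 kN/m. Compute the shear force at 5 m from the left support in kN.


R_A = w * L / 2 = 25 * 6 / 2 = 75.0 kN
V(x) = R_A - w * x = 75.0 - 25 * 5
= -50.0 kN

-50.0 kN


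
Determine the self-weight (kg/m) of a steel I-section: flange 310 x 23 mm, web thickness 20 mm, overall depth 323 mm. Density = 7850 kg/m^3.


A_flanges = 2 * 310 * 23 = 14260 mm^2
A_web = (323 - 2 * 23) * 20 = 5540 mm^2
A_total = 14260 + 5540 = 19800 mm^2 = 0.019800 m^2
Weight = rho * A = 7850 * 0.019800 = 155.43 kg/m

155.43 kg/m


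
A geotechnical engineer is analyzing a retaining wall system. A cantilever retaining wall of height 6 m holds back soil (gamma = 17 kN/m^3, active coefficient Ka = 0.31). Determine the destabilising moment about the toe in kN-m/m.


Pa = 0.5 * Ka * gamma * H^2
= 0.5 * 0.31 * 17 * 6^2
= 94.86 kN/m
Arm = H / 3 = 6 / 3 = 2.0 m
Mo = Pa * arm = Pa * H / 3 = 94.86 * 6 / 3 = 189.72 kN-m/m

189.72 kN-m/m


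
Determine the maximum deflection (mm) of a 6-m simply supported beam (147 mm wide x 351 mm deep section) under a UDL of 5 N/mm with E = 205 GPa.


I = 147 * 351^3 / 12 = 529733499.75 mm^4
L = 6000.0 mm, w = 5 N/mm, E = 205000.0 MPa
delta = 5 * w * L^4 / (384 * E * I)
= 5 * 5 * 6000.0^4 / (384 * 205000.0 * 529733499.75)
= 0.777 mm

0.777 mm


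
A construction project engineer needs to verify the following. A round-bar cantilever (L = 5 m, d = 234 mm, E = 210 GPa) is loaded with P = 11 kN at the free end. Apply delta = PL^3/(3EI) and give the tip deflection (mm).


I = pi * d^4 / 64 = pi * 234^4 / 64 = 147174757.31 mm^4
L = 5000.0 mm, P = 11000.0 N, E = 210000.0 MPa
delta = P * L^3 / (3 * E * I)
= 11000.0 * 5000.0^3 / (3 * 210000.0 * 147174757.31)
= 14.8296 mm

14.8296 mm


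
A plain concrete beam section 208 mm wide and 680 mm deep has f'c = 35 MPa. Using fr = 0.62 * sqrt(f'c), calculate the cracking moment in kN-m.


fr = 0.62 * sqrt(35) = 0.62 * 5.9161 = 3.668 MPa
I = 208 * 680^3 / 12 = 5450154666.67 mm^4
y_t = 340.0 mm
M_cr = fr * I / y_t = 3.668 * 5450154666.67 / 340.0 N-mm
= 58.7971 kN-m

58.7971 kN-m


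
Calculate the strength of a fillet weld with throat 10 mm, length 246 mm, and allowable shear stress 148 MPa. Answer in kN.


Strength = throat * length * allowable stress
= 10 * 246 * 148 N
= 364080 N
= 364.08 kN

364.08 kN


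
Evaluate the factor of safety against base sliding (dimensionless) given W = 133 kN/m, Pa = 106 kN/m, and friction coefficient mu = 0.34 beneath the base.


Resisting force = mu * W = 0.34 * 133 = 45.22 kN/m
FOS = Resisting / Driving = 45.22 / 106
= 0.4266 (dimensionless)

0.4266 (dimensionless)


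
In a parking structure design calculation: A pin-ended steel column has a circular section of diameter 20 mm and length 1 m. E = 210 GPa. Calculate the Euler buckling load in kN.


I = pi * d^4 / 64 = 7853.98 mm^4
L = 1000.0 mm
P_cr = pi^2 * E * I / L^2
= 9.8696 * 210000.0 * 7853.98 / 1000.0^2
= 16278.3 N = 16.2783 kN

16.2783 kN


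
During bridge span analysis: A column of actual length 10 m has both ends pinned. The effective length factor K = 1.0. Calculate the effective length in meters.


L_eff = K * L
= 1.0 * 10
= 10.0 m

10.0 m


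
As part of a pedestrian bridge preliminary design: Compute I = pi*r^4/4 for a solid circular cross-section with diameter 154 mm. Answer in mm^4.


r = d / 2 = 154 / 2 = 77.0 mm
I = pi * r^4 / 4 = pi * 77.0^4 / 4
= 27609133.84 mm^4

27609133.84 mm^4


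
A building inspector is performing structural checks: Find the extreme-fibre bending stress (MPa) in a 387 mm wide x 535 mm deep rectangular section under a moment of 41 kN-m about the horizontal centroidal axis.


I = b * h^3 / 12 = 387 * 535^3 / 12 = 4938454593.75 mm^4
y = h / 2 = 535 / 2 = 267.5 mm
M = 41 kN-m = 41000000.0 N-mm
sigma = M * y / I = 41000000.0 * 267.5 / 4938454593.75
= 2.22 MPa

2.22 MPa


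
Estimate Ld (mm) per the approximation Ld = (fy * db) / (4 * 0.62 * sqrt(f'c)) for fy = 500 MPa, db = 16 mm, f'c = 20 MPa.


Ld = (fy * db) / (4 * 0.62 * sqrt(f'c))
= (500 * 16) / (4 * 0.62 * sqrt(20))
= 8000 / 11.0909
= 721.31 mm

721.31 mm


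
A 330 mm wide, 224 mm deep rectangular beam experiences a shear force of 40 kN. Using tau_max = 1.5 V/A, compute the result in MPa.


A = b * h = 330 * 224 = 73920 mm^2
V = 40 kN = 40000.0 N
tau_max = 1.5 * V / A = 1.5 * 40000.0 / 73920
= 0.8117 MPa

0.8117 MPa


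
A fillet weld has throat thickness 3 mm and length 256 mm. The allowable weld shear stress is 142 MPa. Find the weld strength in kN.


Strength = throat * length * allowable stress
= 3 * 256 * 142 N
= 109056 N
= 109.06 kN

109.06 kN


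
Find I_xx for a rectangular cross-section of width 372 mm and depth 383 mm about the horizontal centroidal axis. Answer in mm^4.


I = b * h^3 / 12
= 372 * 383^3 / 12
= 372 * 56181887 / 12
= 1741638497.0 mm^4

1741638497.0 mm^4


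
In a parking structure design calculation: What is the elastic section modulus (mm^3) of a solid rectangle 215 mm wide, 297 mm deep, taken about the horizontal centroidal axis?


S = b * h^2 / 6
= 215 * 297^2 / 6
= 215 * 88209 / 6
= 3160822.5 mm^3

3160822.5 mm^3


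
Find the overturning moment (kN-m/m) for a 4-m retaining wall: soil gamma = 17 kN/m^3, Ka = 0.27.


Pa = 0.5 * Ka * gamma * H^2
= 0.5 * 0.27 * 17 * 4^2
= 36.72 kN/m
Arm = H / 3 = 4 / 3 = 1.3333 m
Mo = Pa * arm = Pa * H / 3 = 36.72 * 4 / 3 = 48.96 kN-m/m

48.96 kN-m/m


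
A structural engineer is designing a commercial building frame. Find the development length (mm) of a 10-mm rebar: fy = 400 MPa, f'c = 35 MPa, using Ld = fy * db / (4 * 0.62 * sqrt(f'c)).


Ld = (fy * db) / (4 * 0.62 * sqrt(f'c))
= (400 * 10) / (4 * 0.62 * sqrt(35))
= 4000 / 14.6719
= 272.63 mm

272.63 mm


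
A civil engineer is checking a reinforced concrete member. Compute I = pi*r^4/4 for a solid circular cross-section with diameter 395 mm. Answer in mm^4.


r = d / 2 = 395 / 2 = 197.5 mm
I = pi * r^4 / 4 = pi * 197.5^4 / 4
= 1194973518.81 mm^4

1194973518.81 mm^4


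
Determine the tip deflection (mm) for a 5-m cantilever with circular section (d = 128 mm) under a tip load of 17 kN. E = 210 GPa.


I = pi * d^4 / 64 = pi * 128^4 / 64 = 13176794.63 mm^4
L = 5000.0 mm, P = 17000.0 N, E = 210000.0 MPa
delta = P * L^3 / (3 * E * I)
= 17000.0 * 5000.0^3 / (3 * 210000.0 * 13176794.63)
= 255.9815 mm

255.9815 mm


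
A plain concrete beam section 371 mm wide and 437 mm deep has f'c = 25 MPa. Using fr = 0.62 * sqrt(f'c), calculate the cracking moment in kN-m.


fr = 0.62 * sqrt(25) = 0.62 * 5.0 = 3.1 MPa
I = 371 * 437^3 / 12 = 2580102588.58 mm^4
y_t = 218.5 mm
M_cr = fr * I / y_t = 3.1 * 2580102588.58 / 218.5 N-mm
= 36.6056 kN-m

36.6056 kN-m


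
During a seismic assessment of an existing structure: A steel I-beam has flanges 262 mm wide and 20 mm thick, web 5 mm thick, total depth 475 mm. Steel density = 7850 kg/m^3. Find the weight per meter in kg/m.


A_flanges = 2 * 262 * 20 = 10480 mm^2
A_web = (475 - 2 * 20) * 5 = 2175 mm^2
A_total = 10480 + 2175 = 12655 mm^2 = 0.012655 m^2
Weight = rho * A = 7850 * 0.012655 = 99.3418 kg/m

99.3418 kg/m


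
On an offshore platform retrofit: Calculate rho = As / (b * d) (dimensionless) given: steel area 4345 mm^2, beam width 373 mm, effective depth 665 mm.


rho = As / (b * d)
= 4345 / (373 * 665)
= 4345 / 248045
= 0.017517 (dimensionless)

0.017517 (dimensionless)


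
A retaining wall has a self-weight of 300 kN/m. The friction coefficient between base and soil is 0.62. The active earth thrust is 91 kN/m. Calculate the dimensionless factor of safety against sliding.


Resisting force = mu * W = 0.62 * 300 = 186.0 kN/m
FOS = Resisting / Driving = 186.0 / 91
= 2.044 (dimensionless)

2.044 (dimensionless)


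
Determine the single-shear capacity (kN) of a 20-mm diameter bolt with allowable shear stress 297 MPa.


A = pi * d^2 / 4 = pi * 20^2 / 4 = 314.1593 mm^2
V = f_v * A / 1000 = 297 * 314.1593 / 1000
= 93.3053 kN

93.3053 kN


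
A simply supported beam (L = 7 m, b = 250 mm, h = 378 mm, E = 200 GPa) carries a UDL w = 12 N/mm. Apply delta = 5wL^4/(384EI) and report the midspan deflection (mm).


I = 250 * 378^3 / 12 = 1125211500.0 mm^4
L = 7000.0 mm, w = 12 N/mm, E = 200000.0 MPa
delta = 5 * w * L^4 / (384 * E * I)
= 5 * 12 * 7000.0^4 / (384 * 200000.0 * 1125211500.0)
= 1.667 mm

1.667 mm


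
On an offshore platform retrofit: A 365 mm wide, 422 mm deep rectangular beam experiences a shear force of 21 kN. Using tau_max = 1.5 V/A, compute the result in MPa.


A = b * h = 365 * 422 = 154030 mm^2
V = 21 kN = 21000.0 N
tau_max = 1.5 * V / A = 1.5 * 21000.0 / 154030
= 0.2045 MPa

0.2045 MPa


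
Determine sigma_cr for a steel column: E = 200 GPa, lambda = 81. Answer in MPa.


sigma_cr = pi^2 * E / lambda^2
= 9.8696 * 200000.0 / 81^2
= 9.8696 * 200000.0 / 6561
= 300.8567 MPa

300.8567 MPa


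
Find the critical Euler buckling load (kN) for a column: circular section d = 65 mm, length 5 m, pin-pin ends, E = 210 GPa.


I = pi * d^4 / 64 = 876240.51 mm^4
L = 5000.0 mm
P_cr = pi^2 * E * I / L^2
= 9.8696 * 210000.0 * 876240.51 / 5000.0^2
= 72644.44 N = 72.6444 kN

72.6444 kN


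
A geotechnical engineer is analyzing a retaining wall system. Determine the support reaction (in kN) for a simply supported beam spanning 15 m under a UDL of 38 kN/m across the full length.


Total load = w * L = 38 * 15 = 570 kN
By symmetry, each reaction R = total / 2 = 570 / 2 = 285.0 kN

285.0 kN


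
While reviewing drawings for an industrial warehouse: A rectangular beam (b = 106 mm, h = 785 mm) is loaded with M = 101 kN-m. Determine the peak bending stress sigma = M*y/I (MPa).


I = b * h^3 / 12 = 106 * 785^3 / 12 = 4273006854.17 mm^4
y = h / 2 = 785 / 2 = 392.5 mm
M = 101 kN-m = 101000000.0 N-mm
sigma = M * y / I = 101000000.0 * 392.5 / 4273006854.17
= 9.28 MPa

9.28 MPa


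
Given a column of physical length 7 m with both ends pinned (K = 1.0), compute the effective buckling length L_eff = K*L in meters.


L_eff = K * L
= 1.0 * 7
= 7.0 m

7.0 m


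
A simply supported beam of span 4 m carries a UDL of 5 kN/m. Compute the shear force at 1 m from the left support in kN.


R_A = w * L / 2 = 5 * 4 / 2 = 10.0 kN
V(x) = R_A - w * x = 10.0 - 5 * 1
= 5.0 kN

5.0 kN


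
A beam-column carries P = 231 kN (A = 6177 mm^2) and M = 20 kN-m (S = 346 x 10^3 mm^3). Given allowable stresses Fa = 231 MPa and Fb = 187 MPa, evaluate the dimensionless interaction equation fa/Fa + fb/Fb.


f_a = P / A = 231000.0 / 6177 = 37.3968 MPa
f_b = M / S = 20000000.0 / 346000.0 = 57.8035 MPa
Ratio = f_a / Fa + f_b / Fb
= 37.3968 / 231 + 57.8035 / 187
= 0.471 (dimensionless)

0.471 (dimensionless)


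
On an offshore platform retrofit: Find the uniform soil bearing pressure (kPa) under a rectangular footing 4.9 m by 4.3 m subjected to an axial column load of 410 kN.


A = 4.9 * 4.3 = 21.07 m^2
q = P / A = 410 / 21.07
= 19.4589 kPa

19.4589 kPa


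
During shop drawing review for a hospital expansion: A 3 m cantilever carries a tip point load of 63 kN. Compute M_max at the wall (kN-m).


For a cantilever with a point load at the free end:
M_max = P * L = 63 * 3 = 189 kN-m

189 kN-m


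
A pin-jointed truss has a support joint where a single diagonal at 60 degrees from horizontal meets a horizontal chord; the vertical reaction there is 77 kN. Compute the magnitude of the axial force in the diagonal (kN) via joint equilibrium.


At the joint, only the diagonal has a vertical component, so vertical equilibrium gives:
F * sin(60) = 77
F = 77 / sin(60)
= 77 / 0.866025
= 88.91 kN

88.91 kN


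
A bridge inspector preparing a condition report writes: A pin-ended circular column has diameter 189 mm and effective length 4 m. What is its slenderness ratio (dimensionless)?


Radius of gyration r = d / 4 = 189 / 4 = 47.25 mm
L_eff = 4000.0 mm
Slenderness ratio = L / r = 4000.0 / 47.25 = 84.66 (dimensionless)

84.66 (dimensionless)


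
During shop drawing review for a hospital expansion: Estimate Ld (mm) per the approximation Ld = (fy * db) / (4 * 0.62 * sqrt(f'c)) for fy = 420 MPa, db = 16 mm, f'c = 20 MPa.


Ld = (fy * db) / (4 * 0.62 * sqrt(f'c))
= (420 * 16) / (4 * 0.62 * sqrt(20))
= 6720 / 11.0909
= 605.9 mm

605.9 mm


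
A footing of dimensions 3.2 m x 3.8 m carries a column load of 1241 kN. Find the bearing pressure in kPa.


A = 3.2 * 3.8 = 12.16 m^2
q = P / A = 1241 / 12.16
= 102.0559 kPa

102.0559 kPa


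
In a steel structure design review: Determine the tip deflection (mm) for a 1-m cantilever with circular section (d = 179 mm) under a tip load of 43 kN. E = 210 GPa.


I = pi * d^4 / 64 = pi * 179^4 / 64 = 50394370.27 mm^4
L = 1000.0 mm, P = 43000.0 N, E = 210000.0 MPa
delta = P * L^3 / (3 * E * I)
= 43000.0 * 1000.0^3 / (3 * 210000.0 * 50394370.27)
= 1.3544 mm

1.3544 mm


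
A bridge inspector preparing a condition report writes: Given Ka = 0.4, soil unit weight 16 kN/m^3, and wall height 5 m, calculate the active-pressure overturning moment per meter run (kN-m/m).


Pa = 0.5 * Ka * gamma * H^2
= 0.5 * 0.4 * 16 * 5^2
= 80.0 kN/m
Arm = H / 3 = 5 / 3 = 1.6667 m
Mo = Pa * arm = Pa * H / 3 = 80.0 * 5 / 3 = 133.3333 kN-m/m

133.3333 kN-m/m
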